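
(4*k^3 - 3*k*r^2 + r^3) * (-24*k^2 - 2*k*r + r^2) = -96*k^5 - 8*k^4*r + 76*k^3*r^2 - 18*k^2*r^3 - 5*k*r^4 + r^5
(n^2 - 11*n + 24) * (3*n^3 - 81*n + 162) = 3*n^5 - 33*n^4 - 9*n^3 + 1053*n^2 - 3726*n + 3888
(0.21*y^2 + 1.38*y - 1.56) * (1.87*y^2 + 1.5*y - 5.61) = 0.3927*y^4 + 2.8956*y^3 - 2.0253*y^2 - 10.0818*y + 8.7516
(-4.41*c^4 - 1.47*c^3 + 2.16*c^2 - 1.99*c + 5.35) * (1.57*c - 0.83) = -6.9237*c^5 + 1.3524*c^4 + 4.6113*c^3 - 4.9171*c^2 + 10.0512*c - 4.4405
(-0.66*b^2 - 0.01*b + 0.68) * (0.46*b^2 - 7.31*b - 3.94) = -0.3036*b^4 + 4.82*b^3 + 2.9863*b^2 - 4.9314*b - 2.6792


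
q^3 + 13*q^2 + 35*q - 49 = (q - 1)*(q + 7)^2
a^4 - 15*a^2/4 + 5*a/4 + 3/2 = (a - 3/2)*(a - 1)*(a + 1/2)*(a + 2)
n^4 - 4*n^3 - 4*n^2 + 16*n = n*(n - 4)*(n - 2)*(n + 2)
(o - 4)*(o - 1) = o^2 - 5*o + 4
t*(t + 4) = t^2 + 4*t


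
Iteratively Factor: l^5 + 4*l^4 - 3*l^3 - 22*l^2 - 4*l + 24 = (l - 1)*(l^4 + 5*l^3 + 2*l^2 - 20*l - 24) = (l - 1)*(l + 3)*(l^3 + 2*l^2 - 4*l - 8) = (l - 1)*(l + 2)*(l + 3)*(l^2 - 4) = (l - 2)*(l - 1)*(l + 2)*(l + 3)*(l + 2)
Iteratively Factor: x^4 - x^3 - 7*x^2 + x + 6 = (x + 1)*(x^3 - 2*x^2 - 5*x + 6) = (x - 1)*(x + 1)*(x^2 - x - 6) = (x - 3)*(x - 1)*(x + 1)*(x + 2)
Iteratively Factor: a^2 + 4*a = (a + 4)*(a)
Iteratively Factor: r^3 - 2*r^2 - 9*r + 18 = (r - 3)*(r^2 + r - 6) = (r - 3)*(r - 2)*(r + 3)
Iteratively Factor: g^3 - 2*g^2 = (g)*(g^2 - 2*g) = g*(g - 2)*(g)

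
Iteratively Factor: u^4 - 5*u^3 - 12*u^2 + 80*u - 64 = (u - 1)*(u^3 - 4*u^2 - 16*u + 64) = (u - 4)*(u - 1)*(u^2 - 16) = (u - 4)*(u - 1)*(u + 4)*(u - 4)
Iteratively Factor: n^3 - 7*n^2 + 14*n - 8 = (n - 4)*(n^2 - 3*n + 2) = (n - 4)*(n - 2)*(n - 1)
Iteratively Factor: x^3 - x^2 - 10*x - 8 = (x + 2)*(x^2 - 3*x - 4) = (x + 1)*(x + 2)*(x - 4)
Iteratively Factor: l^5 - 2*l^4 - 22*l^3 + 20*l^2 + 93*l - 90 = (l + 3)*(l^4 - 5*l^3 - 7*l^2 + 41*l - 30) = (l - 1)*(l + 3)*(l^3 - 4*l^2 - 11*l + 30) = (l - 5)*(l - 1)*(l + 3)*(l^2 + l - 6) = (l - 5)*(l - 2)*(l - 1)*(l + 3)*(l + 3)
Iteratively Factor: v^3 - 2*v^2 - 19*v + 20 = (v + 4)*(v^2 - 6*v + 5) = (v - 5)*(v + 4)*(v - 1)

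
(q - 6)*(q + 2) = q^2 - 4*q - 12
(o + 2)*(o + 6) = o^2 + 8*o + 12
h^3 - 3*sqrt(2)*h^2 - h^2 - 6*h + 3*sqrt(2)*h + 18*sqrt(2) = (h - 3)*(h + 2)*(h - 3*sqrt(2))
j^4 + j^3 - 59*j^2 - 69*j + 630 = (j - 7)*(j - 3)*(j + 5)*(j + 6)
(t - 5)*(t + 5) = t^2 - 25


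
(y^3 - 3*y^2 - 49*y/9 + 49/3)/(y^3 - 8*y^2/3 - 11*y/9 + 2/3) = (9*y^2 - 49)/(9*y^2 + 3*y - 2)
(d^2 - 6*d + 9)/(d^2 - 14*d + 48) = (d^2 - 6*d + 9)/(d^2 - 14*d + 48)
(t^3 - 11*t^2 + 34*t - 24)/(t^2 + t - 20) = (t^2 - 7*t + 6)/(t + 5)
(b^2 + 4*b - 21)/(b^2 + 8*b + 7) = (b - 3)/(b + 1)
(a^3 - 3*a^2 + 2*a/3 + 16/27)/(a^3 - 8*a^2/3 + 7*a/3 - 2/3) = (9*a^2 - 21*a - 8)/(9*(a^2 - 2*a + 1))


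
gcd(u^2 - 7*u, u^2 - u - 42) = u - 7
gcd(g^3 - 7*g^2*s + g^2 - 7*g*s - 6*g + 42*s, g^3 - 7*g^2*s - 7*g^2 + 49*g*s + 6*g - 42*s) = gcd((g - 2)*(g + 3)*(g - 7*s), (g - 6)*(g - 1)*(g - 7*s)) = -g + 7*s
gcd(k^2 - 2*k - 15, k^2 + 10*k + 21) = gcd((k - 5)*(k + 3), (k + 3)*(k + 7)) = k + 3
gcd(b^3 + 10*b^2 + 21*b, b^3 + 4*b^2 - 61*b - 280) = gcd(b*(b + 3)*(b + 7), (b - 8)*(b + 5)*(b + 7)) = b + 7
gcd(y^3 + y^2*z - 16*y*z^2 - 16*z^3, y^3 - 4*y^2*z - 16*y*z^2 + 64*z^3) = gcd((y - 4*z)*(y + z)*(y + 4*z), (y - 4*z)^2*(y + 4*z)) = y^2 - 16*z^2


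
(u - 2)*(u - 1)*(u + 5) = u^3 + 2*u^2 - 13*u + 10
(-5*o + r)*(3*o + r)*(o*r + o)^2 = -15*o^4*r^2 - 30*o^4*r - 15*o^4 - 2*o^3*r^3 - 4*o^3*r^2 - 2*o^3*r + o^2*r^4 + 2*o^2*r^3 + o^2*r^2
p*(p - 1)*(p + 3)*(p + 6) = p^4 + 8*p^3 + 9*p^2 - 18*p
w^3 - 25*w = w*(w - 5)*(w + 5)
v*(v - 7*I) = v^2 - 7*I*v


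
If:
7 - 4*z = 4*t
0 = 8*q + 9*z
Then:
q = -9*z/8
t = 7/4 - z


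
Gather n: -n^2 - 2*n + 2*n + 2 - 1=1 - n^2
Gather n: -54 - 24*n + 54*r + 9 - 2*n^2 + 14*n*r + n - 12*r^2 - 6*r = -2*n^2 + n*(14*r - 23) - 12*r^2 + 48*r - 45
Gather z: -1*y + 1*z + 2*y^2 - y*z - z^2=2*y^2 - y - z^2 + z*(1 - y)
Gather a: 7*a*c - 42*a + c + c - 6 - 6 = a*(7*c - 42) + 2*c - 12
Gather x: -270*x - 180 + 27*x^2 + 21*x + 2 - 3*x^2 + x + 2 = 24*x^2 - 248*x - 176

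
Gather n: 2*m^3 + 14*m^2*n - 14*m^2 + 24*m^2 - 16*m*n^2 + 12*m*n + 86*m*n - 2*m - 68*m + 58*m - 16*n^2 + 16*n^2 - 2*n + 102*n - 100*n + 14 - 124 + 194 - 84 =2*m^3 + 10*m^2 - 16*m*n^2 - 12*m + n*(14*m^2 + 98*m)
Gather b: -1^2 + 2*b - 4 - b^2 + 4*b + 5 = -b^2 + 6*b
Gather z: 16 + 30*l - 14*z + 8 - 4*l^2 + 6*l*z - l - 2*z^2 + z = -4*l^2 + 29*l - 2*z^2 + z*(6*l - 13) + 24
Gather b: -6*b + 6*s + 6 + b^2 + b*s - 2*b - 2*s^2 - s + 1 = b^2 + b*(s - 8) - 2*s^2 + 5*s + 7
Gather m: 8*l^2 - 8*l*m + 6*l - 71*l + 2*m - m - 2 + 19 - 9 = 8*l^2 - 65*l + m*(1 - 8*l) + 8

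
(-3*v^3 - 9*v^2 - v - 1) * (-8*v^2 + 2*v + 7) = 24*v^5 + 66*v^4 - 31*v^3 - 57*v^2 - 9*v - 7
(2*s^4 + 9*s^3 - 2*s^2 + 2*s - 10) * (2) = 4*s^4 + 18*s^3 - 4*s^2 + 4*s - 20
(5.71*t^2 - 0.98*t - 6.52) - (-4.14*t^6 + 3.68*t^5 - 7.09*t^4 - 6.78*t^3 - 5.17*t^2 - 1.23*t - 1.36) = 4.14*t^6 - 3.68*t^5 + 7.09*t^4 + 6.78*t^3 + 10.88*t^2 + 0.25*t - 5.16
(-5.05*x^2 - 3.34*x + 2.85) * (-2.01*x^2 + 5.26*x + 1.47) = 10.1505*x^4 - 19.8496*x^3 - 30.7204*x^2 + 10.0812*x + 4.1895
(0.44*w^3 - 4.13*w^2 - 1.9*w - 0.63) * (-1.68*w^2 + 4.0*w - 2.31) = -0.7392*w^5 + 8.6984*w^4 - 14.3444*w^3 + 2.9987*w^2 + 1.869*w + 1.4553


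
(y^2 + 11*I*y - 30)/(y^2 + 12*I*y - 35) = (y + 6*I)/(y + 7*I)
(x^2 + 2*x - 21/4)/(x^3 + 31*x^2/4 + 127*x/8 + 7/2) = 2*(2*x - 3)/(4*x^2 + 17*x + 4)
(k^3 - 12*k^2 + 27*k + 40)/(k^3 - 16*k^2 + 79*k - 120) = (k + 1)/(k - 3)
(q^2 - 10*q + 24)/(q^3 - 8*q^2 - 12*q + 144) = (q - 4)/(q^2 - 2*q - 24)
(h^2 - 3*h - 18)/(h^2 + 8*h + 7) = (h^2 - 3*h - 18)/(h^2 + 8*h + 7)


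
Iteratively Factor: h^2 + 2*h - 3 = (h - 1)*(h + 3)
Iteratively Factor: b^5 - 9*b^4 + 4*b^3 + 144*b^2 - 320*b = (b)*(b^4 - 9*b^3 + 4*b^2 + 144*b - 320) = b*(b - 4)*(b^3 - 5*b^2 - 16*b + 80) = b*(b - 5)*(b - 4)*(b^2 - 16) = b*(b - 5)*(b - 4)^2*(b + 4)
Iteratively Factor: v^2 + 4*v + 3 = (v + 1)*(v + 3)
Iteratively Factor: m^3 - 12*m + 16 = (m - 2)*(m^2 + 2*m - 8) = (m - 2)^2*(m + 4)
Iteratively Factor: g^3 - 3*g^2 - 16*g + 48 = (g - 4)*(g^2 + g - 12) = (g - 4)*(g + 4)*(g - 3)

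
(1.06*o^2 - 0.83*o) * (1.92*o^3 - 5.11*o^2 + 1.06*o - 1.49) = 2.0352*o^5 - 7.0102*o^4 + 5.3649*o^3 - 2.4592*o^2 + 1.2367*o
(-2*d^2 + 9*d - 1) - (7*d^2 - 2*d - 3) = -9*d^2 + 11*d + 2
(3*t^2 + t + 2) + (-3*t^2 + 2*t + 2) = 3*t + 4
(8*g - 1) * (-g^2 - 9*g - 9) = -8*g^3 - 71*g^2 - 63*g + 9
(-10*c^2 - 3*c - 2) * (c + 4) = -10*c^3 - 43*c^2 - 14*c - 8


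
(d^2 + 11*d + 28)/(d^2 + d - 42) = (d + 4)/(d - 6)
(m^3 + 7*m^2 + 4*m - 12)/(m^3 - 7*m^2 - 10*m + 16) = (m + 6)/(m - 8)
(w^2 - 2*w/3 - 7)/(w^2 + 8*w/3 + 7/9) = 3*(w - 3)/(3*w + 1)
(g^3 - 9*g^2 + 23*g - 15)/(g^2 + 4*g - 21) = (g^2 - 6*g + 5)/(g + 7)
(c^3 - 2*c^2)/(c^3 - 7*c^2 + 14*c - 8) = c^2/(c^2 - 5*c + 4)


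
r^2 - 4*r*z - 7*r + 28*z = (r - 7)*(r - 4*z)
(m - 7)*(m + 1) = m^2 - 6*m - 7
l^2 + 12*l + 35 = (l + 5)*(l + 7)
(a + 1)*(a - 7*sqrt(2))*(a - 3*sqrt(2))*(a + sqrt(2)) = a^4 - 9*sqrt(2)*a^3 + a^3 - 9*sqrt(2)*a^2 + 22*a^2 + 22*a + 42*sqrt(2)*a + 42*sqrt(2)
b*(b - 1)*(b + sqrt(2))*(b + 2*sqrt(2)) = b^4 - b^3 + 3*sqrt(2)*b^3 - 3*sqrt(2)*b^2 + 4*b^2 - 4*b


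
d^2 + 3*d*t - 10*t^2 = (d - 2*t)*(d + 5*t)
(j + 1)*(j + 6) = j^2 + 7*j + 6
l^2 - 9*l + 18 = (l - 6)*(l - 3)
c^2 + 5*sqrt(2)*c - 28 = (c - 2*sqrt(2))*(c + 7*sqrt(2))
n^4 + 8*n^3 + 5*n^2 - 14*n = n*(n - 1)*(n + 2)*(n + 7)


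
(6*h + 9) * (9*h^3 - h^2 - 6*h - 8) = 54*h^4 + 75*h^3 - 45*h^2 - 102*h - 72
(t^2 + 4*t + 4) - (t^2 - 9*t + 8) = 13*t - 4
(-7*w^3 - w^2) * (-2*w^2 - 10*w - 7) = 14*w^5 + 72*w^4 + 59*w^3 + 7*w^2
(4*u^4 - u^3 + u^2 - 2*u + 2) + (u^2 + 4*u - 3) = 4*u^4 - u^3 + 2*u^2 + 2*u - 1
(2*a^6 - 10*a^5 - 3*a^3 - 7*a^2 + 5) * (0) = 0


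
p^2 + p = p*(p + 1)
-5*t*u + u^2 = u*(-5*t + u)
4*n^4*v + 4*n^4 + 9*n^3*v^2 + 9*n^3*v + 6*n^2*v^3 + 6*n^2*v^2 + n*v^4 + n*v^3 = (n + v)^2*(4*n + v)*(n*v + n)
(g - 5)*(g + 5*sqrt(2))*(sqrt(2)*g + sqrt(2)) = sqrt(2)*g^3 - 4*sqrt(2)*g^2 + 10*g^2 - 40*g - 5*sqrt(2)*g - 50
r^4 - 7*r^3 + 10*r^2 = r^2*(r - 5)*(r - 2)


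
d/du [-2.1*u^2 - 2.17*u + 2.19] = -4.2*u - 2.17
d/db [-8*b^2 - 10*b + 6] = -16*b - 10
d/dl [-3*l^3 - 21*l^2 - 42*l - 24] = -9*l^2 - 42*l - 42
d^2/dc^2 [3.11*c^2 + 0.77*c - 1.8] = 6.22000000000000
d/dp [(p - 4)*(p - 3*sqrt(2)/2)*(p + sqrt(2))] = 3*p^2 - 8*p - sqrt(2)*p - 3 + 2*sqrt(2)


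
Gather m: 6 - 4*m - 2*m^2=-2*m^2 - 4*m + 6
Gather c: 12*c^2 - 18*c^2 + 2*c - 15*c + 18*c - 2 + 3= -6*c^2 + 5*c + 1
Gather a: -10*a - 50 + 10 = -10*a - 40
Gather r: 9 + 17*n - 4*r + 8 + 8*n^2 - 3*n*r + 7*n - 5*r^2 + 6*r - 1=8*n^2 + 24*n - 5*r^2 + r*(2 - 3*n) + 16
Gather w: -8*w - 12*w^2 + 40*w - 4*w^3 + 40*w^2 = -4*w^3 + 28*w^2 + 32*w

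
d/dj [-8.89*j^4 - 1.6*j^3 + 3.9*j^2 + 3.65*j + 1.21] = -35.56*j^3 - 4.8*j^2 + 7.8*j + 3.65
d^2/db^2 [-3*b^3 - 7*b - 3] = -18*b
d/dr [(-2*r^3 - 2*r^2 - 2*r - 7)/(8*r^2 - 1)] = 2*(-8*r^4 + 11*r^2 + 58*r + 1)/(64*r^4 - 16*r^2 + 1)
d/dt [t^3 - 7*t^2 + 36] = t*(3*t - 14)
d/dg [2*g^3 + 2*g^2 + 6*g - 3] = 6*g^2 + 4*g + 6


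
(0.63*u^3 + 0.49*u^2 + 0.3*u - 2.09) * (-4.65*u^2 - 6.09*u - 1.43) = -2.9295*u^5 - 6.1152*u^4 - 5.28*u^3 + 7.1908*u^2 + 12.2991*u + 2.9887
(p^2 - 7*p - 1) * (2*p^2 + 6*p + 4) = 2*p^4 - 8*p^3 - 40*p^2 - 34*p - 4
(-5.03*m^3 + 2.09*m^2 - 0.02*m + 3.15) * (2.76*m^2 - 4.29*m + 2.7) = -13.8828*m^5 + 27.3471*m^4 - 22.6023*m^3 + 14.4228*m^2 - 13.5675*m + 8.505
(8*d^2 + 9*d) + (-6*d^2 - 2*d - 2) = 2*d^2 + 7*d - 2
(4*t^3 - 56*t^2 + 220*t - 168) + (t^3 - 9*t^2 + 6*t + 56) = 5*t^3 - 65*t^2 + 226*t - 112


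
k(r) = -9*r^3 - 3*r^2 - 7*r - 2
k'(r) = -27*r^2 - 6*r - 7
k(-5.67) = 1581.80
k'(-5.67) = -841.00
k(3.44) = -427.95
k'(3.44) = -347.15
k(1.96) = -95.01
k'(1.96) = -122.48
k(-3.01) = 237.33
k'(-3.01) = -233.56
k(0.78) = -13.56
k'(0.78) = -28.11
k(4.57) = -955.64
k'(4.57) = -598.31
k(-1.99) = 70.98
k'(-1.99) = -101.98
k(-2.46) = 131.05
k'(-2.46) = -155.63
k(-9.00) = 6379.00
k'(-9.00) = -2140.00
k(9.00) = -6869.00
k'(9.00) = -2248.00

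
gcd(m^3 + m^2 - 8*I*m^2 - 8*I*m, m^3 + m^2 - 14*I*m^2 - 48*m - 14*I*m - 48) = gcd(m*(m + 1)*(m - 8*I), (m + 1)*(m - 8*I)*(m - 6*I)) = m^2 + m*(1 - 8*I) - 8*I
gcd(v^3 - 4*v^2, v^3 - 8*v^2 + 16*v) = v^2 - 4*v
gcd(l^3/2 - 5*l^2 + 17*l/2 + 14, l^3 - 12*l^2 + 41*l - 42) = l - 7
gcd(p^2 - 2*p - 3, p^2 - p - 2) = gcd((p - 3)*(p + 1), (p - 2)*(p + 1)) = p + 1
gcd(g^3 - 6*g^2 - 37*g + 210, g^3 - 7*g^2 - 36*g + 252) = g^2 - g - 42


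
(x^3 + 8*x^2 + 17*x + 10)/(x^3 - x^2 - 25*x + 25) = (x^2 + 3*x + 2)/(x^2 - 6*x + 5)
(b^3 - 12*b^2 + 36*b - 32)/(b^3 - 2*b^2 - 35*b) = (-b^3 + 12*b^2 - 36*b + 32)/(b*(-b^2 + 2*b + 35))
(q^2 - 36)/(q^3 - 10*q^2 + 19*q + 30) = (q + 6)/(q^2 - 4*q - 5)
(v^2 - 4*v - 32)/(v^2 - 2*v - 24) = (v - 8)/(v - 6)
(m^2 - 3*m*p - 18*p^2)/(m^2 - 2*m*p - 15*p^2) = (-m + 6*p)/(-m + 5*p)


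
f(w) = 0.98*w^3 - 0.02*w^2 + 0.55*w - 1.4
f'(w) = 2.94*w^2 - 0.04*w + 0.55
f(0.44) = -1.08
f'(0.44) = 1.10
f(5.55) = 168.57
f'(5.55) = 90.89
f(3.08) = 28.74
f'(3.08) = 28.32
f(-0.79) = -2.33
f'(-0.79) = 2.42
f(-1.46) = -5.30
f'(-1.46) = 6.88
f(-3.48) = -44.86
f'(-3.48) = 36.29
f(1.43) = 2.21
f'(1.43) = 6.50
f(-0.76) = -2.26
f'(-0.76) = 2.28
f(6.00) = 212.86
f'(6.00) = 106.15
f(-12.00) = -1704.32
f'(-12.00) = 424.39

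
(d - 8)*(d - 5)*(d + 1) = d^3 - 12*d^2 + 27*d + 40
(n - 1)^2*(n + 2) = n^3 - 3*n + 2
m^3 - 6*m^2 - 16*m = m*(m - 8)*(m + 2)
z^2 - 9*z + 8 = (z - 8)*(z - 1)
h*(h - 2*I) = h^2 - 2*I*h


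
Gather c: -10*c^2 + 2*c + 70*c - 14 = -10*c^2 + 72*c - 14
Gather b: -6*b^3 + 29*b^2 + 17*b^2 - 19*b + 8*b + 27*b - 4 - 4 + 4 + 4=-6*b^3 + 46*b^2 + 16*b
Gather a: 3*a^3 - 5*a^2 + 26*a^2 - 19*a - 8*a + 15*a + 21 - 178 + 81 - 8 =3*a^3 + 21*a^2 - 12*a - 84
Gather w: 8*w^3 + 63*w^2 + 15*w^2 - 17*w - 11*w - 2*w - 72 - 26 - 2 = 8*w^3 + 78*w^2 - 30*w - 100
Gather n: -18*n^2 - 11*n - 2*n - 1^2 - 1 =-18*n^2 - 13*n - 2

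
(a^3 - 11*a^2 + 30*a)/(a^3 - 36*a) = (a - 5)/(a + 6)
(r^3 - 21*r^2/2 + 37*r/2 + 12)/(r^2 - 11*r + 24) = r + 1/2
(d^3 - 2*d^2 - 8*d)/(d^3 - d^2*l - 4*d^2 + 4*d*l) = (d + 2)/(d - l)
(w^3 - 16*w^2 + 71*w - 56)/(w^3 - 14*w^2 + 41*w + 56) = (w - 1)/(w + 1)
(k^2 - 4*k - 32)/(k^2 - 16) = (k - 8)/(k - 4)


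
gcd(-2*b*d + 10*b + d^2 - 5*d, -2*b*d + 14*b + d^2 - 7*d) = 2*b - d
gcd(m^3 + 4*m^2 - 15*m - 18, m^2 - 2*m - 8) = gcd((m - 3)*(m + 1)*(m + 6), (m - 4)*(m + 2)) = 1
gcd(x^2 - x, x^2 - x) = x^2 - x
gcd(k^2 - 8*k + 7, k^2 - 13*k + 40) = 1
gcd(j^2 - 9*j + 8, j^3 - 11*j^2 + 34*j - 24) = j - 1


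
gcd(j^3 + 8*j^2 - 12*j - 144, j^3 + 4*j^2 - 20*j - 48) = j^2 + 2*j - 24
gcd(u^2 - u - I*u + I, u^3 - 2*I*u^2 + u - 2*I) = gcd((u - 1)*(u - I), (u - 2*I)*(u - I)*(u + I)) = u - I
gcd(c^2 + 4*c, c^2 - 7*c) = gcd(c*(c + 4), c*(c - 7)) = c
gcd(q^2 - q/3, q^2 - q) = q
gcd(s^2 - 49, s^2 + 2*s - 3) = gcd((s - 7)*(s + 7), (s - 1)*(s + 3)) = 1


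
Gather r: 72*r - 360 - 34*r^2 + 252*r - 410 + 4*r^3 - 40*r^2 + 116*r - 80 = 4*r^3 - 74*r^2 + 440*r - 850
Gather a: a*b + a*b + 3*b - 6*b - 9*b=2*a*b - 12*b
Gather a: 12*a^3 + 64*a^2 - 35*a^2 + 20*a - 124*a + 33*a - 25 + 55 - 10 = 12*a^3 + 29*a^2 - 71*a + 20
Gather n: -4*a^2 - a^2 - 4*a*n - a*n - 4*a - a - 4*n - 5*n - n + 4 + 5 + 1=-5*a^2 - 5*a + n*(-5*a - 10) + 10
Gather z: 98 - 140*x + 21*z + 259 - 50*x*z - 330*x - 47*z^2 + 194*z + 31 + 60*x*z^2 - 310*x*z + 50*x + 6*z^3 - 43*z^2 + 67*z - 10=-420*x + 6*z^3 + z^2*(60*x - 90) + z*(282 - 360*x) + 378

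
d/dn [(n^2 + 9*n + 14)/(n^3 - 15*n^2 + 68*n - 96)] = (-n^4 - 18*n^3 + 161*n^2 + 228*n - 1816)/(n^6 - 30*n^5 + 361*n^4 - 2232*n^3 + 7504*n^2 - 13056*n + 9216)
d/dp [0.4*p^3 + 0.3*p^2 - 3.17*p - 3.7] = 1.2*p^2 + 0.6*p - 3.17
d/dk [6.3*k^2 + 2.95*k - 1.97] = 12.6*k + 2.95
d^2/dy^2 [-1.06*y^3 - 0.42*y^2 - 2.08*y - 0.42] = -6.36*y - 0.84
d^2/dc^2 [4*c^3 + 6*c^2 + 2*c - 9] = 24*c + 12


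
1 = 1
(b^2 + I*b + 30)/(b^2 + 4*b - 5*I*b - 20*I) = (b + 6*I)/(b + 4)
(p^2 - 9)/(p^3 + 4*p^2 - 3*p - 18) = (p - 3)/(p^2 + p - 6)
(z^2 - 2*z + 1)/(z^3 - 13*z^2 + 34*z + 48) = (z^2 - 2*z + 1)/(z^3 - 13*z^2 + 34*z + 48)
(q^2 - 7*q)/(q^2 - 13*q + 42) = q/(q - 6)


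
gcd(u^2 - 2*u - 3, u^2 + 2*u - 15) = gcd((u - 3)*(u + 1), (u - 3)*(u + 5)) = u - 3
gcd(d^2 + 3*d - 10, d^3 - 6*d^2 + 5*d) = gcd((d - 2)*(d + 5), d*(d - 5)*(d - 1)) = 1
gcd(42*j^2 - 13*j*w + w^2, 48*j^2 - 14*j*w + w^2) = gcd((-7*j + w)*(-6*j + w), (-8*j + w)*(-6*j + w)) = -6*j + w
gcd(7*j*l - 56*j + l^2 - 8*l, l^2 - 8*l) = l - 8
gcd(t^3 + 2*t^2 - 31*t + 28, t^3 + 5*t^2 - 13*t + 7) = t^2 + 6*t - 7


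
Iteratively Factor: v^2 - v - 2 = (v + 1)*(v - 2)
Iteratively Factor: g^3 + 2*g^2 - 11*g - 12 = (g - 3)*(g^2 + 5*g + 4) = (g - 3)*(g + 1)*(g + 4)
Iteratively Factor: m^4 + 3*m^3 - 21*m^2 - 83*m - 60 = (m + 3)*(m^3 - 21*m - 20) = (m + 3)*(m + 4)*(m^2 - 4*m - 5) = (m + 1)*(m + 3)*(m + 4)*(m - 5)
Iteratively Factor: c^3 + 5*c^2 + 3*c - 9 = (c + 3)*(c^2 + 2*c - 3) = (c - 1)*(c + 3)*(c + 3)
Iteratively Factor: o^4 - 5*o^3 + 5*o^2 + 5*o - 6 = (o - 2)*(o^3 - 3*o^2 - o + 3) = (o - 3)*(o - 2)*(o^2 - 1) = (o - 3)*(o - 2)*(o - 1)*(o + 1)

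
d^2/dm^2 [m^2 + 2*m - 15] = 2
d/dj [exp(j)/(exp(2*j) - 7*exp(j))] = -exp(j)/(exp(j) - 7)^2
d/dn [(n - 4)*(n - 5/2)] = 2*n - 13/2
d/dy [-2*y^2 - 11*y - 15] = -4*y - 11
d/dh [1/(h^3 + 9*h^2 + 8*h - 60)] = (-3*h^2 - 18*h - 8)/(h^3 + 9*h^2 + 8*h - 60)^2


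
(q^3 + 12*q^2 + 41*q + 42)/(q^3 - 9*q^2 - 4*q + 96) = (q^2 + 9*q + 14)/(q^2 - 12*q + 32)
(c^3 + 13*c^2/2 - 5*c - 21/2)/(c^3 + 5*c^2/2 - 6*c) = (c^2 + 8*c + 7)/(c*(c + 4))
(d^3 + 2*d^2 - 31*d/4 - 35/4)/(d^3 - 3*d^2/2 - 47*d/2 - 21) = (d - 5/2)/(d - 6)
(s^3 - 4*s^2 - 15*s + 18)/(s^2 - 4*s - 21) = (s^2 - 7*s + 6)/(s - 7)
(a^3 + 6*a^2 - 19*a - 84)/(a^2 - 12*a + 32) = (a^2 + 10*a + 21)/(a - 8)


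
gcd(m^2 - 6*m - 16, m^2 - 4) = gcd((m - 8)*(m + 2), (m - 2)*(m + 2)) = m + 2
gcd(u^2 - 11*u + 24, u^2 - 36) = 1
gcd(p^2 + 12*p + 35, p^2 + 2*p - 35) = p + 7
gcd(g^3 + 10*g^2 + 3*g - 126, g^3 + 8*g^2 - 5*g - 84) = g^2 + 4*g - 21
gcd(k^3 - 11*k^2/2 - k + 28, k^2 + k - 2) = k + 2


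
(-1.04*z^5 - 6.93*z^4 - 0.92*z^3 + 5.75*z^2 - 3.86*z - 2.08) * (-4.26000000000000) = 4.4304*z^5 + 29.5218*z^4 + 3.9192*z^3 - 24.495*z^2 + 16.4436*z + 8.8608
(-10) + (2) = -8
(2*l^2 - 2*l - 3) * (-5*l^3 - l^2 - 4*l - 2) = -10*l^5 + 8*l^4 + 9*l^3 + 7*l^2 + 16*l + 6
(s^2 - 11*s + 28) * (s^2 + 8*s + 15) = s^4 - 3*s^3 - 45*s^2 + 59*s + 420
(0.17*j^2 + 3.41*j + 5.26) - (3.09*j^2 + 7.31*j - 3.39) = -2.92*j^2 - 3.9*j + 8.65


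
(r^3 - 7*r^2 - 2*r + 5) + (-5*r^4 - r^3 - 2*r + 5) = -5*r^4 - 7*r^2 - 4*r + 10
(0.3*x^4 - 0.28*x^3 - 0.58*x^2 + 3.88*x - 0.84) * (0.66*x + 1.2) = 0.198*x^5 + 0.1752*x^4 - 0.7188*x^3 + 1.8648*x^2 + 4.1016*x - 1.008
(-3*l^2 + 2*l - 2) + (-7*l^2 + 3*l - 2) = -10*l^2 + 5*l - 4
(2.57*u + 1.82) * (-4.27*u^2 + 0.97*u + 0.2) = -10.9739*u^3 - 5.2785*u^2 + 2.2794*u + 0.364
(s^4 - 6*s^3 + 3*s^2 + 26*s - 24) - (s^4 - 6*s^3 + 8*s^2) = -5*s^2 + 26*s - 24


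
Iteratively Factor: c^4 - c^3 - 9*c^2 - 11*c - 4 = (c + 1)*(c^3 - 2*c^2 - 7*c - 4) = (c + 1)^2*(c^2 - 3*c - 4) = (c + 1)^3*(c - 4)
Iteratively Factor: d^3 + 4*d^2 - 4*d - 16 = (d - 2)*(d^2 + 6*d + 8) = (d - 2)*(d + 4)*(d + 2)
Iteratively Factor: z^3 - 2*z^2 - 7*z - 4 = (z + 1)*(z^2 - 3*z - 4) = (z - 4)*(z + 1)*(z + 1)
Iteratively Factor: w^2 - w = (w - 1)*(w)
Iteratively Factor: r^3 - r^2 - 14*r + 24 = (r - 3)*(r^2 + 2*r - 8) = (r - 3)*(r + 4)*(r - 2)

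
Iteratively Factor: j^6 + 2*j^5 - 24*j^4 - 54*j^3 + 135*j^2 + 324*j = (j - 4)*(j^5 + 6*j^4 - 54*j^2 - 81*j) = (j - 4)*(j + 3)*(j^4 + 3*j^3 - 9*j^2 - 27*j) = (j - 4)*(j - 3)*(j + 3)*(j^3 + 6*j^2 + 9*j) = (j - 4)*(j - 3)*(j + 3)^2*(j^2 + 3*j) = j*(j - 4)*(j - 3)*(j + 3)^2*(j + 3)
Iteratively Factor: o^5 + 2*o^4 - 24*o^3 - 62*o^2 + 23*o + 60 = (o + 3)*(o^4 - o^3 - 21*o^2 + o + 20) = (o + 3)*(o + 4)*(o^3 - 5*o^2 - o + 5) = (o + 1)*(o + 3)*(o + 4)*(o^2 - 6*o + 5) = (o - 1)*(o + 1)*(o + 3)*(o + 4)*(o - 5)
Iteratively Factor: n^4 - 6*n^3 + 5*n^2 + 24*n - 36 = (n - 2)*(n^3 - 4*n^2 - 3*n + 18) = (n - 3)*(n - 2)*(n^2 - n - 6) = (n - 3)^2*(n - 2)*(n + 2)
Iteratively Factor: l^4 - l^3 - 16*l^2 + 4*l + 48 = (l + 2)*(l^3 - 3*l^2 - 10*l + 24) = (l + 2)*(l + 3)*(l^2 - 6*l + 8) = (l - 4)*(l + 2)*(l + 3)*(l - 2)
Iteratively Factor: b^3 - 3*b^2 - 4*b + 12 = (b + 2)*(b^2 - 5*b + 6) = (b - 3)*(b + 2)*(b - 2)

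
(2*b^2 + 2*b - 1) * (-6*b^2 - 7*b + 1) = -12*b^4 - 26*b^3 - 6*b^2 + 9*b - 1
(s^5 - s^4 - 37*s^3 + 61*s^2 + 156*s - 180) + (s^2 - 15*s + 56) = s^5 - s^4 - 37*s^3 + 62*s^2 + 141*s - 124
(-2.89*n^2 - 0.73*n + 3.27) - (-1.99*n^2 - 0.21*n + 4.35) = -0.9*n^2 - 0.52*n - 1.08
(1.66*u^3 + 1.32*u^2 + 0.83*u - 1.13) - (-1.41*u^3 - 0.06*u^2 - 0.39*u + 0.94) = 3.07*u^3 + 1.38*u^2 + 1.22*u - 2.07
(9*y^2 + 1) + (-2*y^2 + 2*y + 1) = 7*y^2 + 2*y + 2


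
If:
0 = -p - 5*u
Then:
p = -5*u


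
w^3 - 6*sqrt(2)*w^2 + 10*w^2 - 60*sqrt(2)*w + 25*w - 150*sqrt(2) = (w + 5)^2*(w - 6*sqrt(2))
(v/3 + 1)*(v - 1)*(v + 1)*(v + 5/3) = v^4/3 + 14*v^3/9 + 4*v^2/3 - 14*v/9 - 5/3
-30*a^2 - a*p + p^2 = (-6*a + p)*(5*a + p)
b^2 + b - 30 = (b - 5)*(b + 6)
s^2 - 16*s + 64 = (s - 8)^2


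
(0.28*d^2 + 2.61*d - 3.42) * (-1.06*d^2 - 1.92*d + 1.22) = -0.2968*d^4 - 3.3042*d^3 - 1.0444*d^2 + 9.7506*d - 4.1724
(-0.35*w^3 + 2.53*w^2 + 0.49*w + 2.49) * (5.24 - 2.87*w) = 1.0045*w^4 - 9.0951*w^3 + 11.8509*w^2 - 4.5787*w + 13.0476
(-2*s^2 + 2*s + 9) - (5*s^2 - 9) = -7*s^2 + 2*s + 18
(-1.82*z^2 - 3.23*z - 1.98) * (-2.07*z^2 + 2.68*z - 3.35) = 3.7674*z^4 + 1.8085*z^3 + 1.5392*z^2 + 5.5141*z + 6.633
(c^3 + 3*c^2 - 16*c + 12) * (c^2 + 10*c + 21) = c^5 + 13*c^4 + 35*c^3 - 85*c^2 - 216*c + 252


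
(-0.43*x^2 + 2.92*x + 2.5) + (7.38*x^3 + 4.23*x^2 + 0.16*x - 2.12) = 7.38*x^3 + 3.8*x^2 + 3.08*x + 0.38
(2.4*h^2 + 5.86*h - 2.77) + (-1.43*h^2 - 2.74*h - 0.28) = 0.97*h^2 + 3.12*h - 3.05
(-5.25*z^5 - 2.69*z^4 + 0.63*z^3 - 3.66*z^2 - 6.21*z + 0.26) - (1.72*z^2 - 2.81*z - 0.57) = -5.25*z^5 - 2.69*z^4 + 0.63*z^3 - 5.38*z^2 - 3.4*z + 0.83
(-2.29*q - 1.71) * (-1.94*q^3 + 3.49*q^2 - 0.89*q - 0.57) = 4.4426*q^4 - 4.6747*q^3 - 3.9298*q^2 + 2.8272*q + 0.9747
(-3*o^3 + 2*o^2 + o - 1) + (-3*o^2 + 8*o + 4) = -3*o^3 - o^2 + 9*o + 3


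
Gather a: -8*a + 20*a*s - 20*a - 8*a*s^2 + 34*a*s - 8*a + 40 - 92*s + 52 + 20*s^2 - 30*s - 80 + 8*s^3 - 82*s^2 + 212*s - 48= a*(-8*s^2 + 54*s - 36) + 8*s^3 - 62*s^2 + 90*s - 36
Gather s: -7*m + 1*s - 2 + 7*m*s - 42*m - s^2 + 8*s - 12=-49*m - s^2 + s*(7*m + 9) - 14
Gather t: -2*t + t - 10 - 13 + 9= -t - 14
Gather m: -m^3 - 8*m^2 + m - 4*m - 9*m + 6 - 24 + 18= -m^3 - 8*m^2 - 12*m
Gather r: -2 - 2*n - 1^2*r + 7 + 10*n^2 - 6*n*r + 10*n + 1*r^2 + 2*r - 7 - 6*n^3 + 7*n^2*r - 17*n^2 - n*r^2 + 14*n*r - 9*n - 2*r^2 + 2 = -6*n^3 - 7*n^2 - n + r^2*(-n - 1) + r*(7*n^2 + 8*n + 1)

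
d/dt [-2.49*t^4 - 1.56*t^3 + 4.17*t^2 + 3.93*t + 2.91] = -9.96*t^3 - 4.68*t^2 + 8.34*t + 3.93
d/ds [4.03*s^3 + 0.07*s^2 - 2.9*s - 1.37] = 12.09*s^2 + 0.14*s - 2.9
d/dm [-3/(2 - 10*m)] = -15/(2*(5*m - 1)^2)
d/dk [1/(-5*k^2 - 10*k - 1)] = 10*(k + 1)/(5*k^2 + 10*k + 1)^2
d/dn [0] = 0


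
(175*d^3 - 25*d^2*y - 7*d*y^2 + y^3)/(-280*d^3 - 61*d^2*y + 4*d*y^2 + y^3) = (35*d^2 - 12*d*y + y^2)/(-56*d^2 - d*y + y^2)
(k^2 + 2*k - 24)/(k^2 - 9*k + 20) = (k + 6)/(k - 5)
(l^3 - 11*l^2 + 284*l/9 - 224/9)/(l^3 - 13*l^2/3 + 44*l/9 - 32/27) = 3*(l - 7)/(3*l - 1)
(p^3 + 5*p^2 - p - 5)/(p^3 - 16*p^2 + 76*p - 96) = (p^3 + 5*p^2 - p - 5)/(p^3 - 16*p^2 + 76*p - 96)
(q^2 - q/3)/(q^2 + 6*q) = (q - 1/3)/(q + 6)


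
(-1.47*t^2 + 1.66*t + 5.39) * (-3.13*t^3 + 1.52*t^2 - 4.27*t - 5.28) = 4.6011*t^5 - 7.4302*t^4 - 8.0706*t^3 + 8.8662*t^2 - 31.7801*t - 28.4592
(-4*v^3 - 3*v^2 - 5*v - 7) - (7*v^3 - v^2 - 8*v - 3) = -11*v^3 - 2*v^2 + 3*v - 4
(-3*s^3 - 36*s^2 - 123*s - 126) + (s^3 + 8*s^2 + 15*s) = -2*s^3 - 28*s^2 - 108*s - 126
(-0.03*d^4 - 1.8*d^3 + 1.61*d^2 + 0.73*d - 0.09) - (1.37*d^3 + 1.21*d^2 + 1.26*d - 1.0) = -0.03*d^4 - 3.17*d^3 + 0.4*d^2 - 0.53*d + 0.91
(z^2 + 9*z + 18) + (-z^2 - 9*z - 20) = -2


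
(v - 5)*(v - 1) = v^2 - 6*v + 5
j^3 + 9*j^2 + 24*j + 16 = (j + 1)*(j + 4)^2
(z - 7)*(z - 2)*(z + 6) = z^3 - 3*z^2 - 40*z + 84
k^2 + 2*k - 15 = (k - 3)*(k + 5)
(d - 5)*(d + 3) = d^2 - 2*d - 15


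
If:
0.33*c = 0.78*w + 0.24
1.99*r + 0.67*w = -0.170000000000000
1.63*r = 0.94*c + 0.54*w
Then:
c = 0.14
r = -0.00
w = -0.25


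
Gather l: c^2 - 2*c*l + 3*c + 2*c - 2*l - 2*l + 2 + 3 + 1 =c^2 + 5*c + l*(-2*c - 4) + 6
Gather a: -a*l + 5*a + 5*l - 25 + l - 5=a*(5 - l) + 6*l - 30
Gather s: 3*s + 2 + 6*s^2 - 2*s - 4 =6*s^2 + s - 2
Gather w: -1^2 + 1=0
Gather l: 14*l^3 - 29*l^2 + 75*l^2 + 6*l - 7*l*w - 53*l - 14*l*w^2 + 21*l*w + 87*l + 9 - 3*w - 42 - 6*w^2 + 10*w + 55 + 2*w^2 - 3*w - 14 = 14*l^3 + 46*l^2 + l*(-14*w^2 + 14*w + 40) - 4*w^2 + 4*w + 8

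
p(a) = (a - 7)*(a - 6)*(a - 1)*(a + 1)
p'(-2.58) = -526.85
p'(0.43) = 41.37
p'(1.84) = 56.76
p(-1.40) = 59.67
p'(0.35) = 37.09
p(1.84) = 51.21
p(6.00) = 0.00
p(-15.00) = 103488.00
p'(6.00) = -35.00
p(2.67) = 88.37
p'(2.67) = 30.05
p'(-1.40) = -189.22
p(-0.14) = -42.98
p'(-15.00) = -23492.00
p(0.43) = -29.83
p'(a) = (a - 7)*(a - 6)*(a - 1) + (a - 7)*(a - 6)*(a + 1) + (a - 7)*(a - 1)*(a + 1) + (a - 6)*(a - 1)*(a + 1) = 4*a^3 - 39*a^2 + 82*a + 13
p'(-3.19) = -775.29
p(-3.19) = 859.31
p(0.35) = -32.97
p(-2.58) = 464.94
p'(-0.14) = 0.74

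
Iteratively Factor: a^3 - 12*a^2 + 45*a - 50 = (a - 5)*(a^2 - 7*a + 10) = (a - 5)*(a - 2)*(a - 5)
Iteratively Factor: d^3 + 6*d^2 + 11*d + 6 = (d + 1)*(d^2 + 5*d + 6) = (d + 1)*(d + 3)*(d + 2)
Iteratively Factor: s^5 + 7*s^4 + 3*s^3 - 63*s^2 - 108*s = (s + 3)*(s^4 + 4*s^3 - 9*s^2 - 36*s) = (s - 3)*(s + 3)*(s^3 + 7*s^2 + 12*s) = s*(s - 3)*(s + 3)*(s^2 + 7*s + 12) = s*(s - 3)*(s + 3)^2*(s + 4)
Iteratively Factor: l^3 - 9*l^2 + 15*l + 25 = (l + 1)*(l^2 - 10*l + 25) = (l - 5)*(l + 1)*(l - 5)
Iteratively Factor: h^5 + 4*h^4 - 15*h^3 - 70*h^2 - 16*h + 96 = (h - 4)*(h^4 + 8*h^3 + 17*h^2 - 2*h - 24) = (h - 4)*(h - 1)*(h^3 + 9*h^2 + 26*h + 24) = (h - 4)*(h - 1)*(h + 2)*(h^2 + 7*h + 12) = (h - 4)*(h - 1)*(h + 2)*(h + 4)*(h + 3)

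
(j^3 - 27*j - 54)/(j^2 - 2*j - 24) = (j^2 + 6*j + 9)/(j + 4)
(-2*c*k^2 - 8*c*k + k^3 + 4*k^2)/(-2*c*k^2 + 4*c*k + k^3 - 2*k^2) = (k + 4)/(k - 2)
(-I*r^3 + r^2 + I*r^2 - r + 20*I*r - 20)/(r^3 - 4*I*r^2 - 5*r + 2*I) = (-I*r^3 + r^2*(1 + I) + r*(-1 + 20*I) - 20)/(r^3 - 4*I*r^2 - 5*r + 2*I)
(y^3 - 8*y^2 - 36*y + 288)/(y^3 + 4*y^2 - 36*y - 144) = (y - 8)/(y + 4)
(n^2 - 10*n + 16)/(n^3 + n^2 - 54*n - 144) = (n - 2)/(n^2 + 9*n + 18)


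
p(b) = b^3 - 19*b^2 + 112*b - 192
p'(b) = 3*b^2 - 38*b + 112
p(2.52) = -14.41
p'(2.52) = 35.29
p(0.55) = -135.98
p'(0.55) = 92.01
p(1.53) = -61.54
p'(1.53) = 60.88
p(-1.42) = -392.21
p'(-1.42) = 172.01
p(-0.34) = -232.32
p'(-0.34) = 125.27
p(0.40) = -150.18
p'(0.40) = 97.28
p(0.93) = -103.47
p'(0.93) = 79.25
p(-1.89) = -478.30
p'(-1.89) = 194.54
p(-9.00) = -3468.00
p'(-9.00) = 697.00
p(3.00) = 0.00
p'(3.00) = 25.00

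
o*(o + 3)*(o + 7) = o^3 + 10*o^2 + 21*o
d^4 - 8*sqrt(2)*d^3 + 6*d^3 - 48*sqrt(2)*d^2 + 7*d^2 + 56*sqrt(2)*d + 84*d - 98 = (d - 1)*(d + 7)*(d - 7*sqrt(2))*(d - sqrt(2))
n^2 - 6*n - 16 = (n - 8)*(n + 2)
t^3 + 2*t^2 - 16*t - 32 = (t - 4)*(t + 2)*(t + 4)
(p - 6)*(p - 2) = p^2 - 8*p + 12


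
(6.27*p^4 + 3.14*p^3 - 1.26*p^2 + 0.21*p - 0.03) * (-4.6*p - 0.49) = -28.842*p^5 - 17.5163*p^4 + 4.2574*p^3 - 0.3486*p^2 + 0.0351*p + 0.0147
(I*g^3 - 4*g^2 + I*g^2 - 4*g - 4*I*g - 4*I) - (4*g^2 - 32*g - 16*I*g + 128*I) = I*g^3 - 8*g^2 + I*g^2 + 28*g + 12*I*g - 132*I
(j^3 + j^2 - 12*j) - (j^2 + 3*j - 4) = j^3 - 15*j + 4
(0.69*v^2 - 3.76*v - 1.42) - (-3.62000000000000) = 0.69*v^2 - 3.76*v + 2.2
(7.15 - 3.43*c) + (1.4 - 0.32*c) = 8.55 - 3.75*c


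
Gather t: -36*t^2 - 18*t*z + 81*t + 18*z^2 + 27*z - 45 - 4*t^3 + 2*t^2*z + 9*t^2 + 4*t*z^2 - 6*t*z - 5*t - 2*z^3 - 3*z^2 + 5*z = -4*t^3 + t^2*(2*z - 27) + t*(4*z^2 - 24*z + 76) - 2*z^3 + 15*z^2 + 32*z - 45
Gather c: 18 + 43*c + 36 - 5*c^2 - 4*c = -5*c^2 + 39*c + 54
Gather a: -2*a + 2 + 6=8 - 2*a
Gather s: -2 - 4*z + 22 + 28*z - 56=24*z - 36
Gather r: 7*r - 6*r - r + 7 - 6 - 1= 0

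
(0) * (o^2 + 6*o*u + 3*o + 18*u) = 0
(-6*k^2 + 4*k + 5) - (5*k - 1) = -6*k^2 - k + 6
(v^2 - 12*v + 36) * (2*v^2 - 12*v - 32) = 2*v^4 - 36*v^3 + 184*v^2 - 48*v - 1152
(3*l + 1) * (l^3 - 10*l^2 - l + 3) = 3*l^4 - 29*l^3 - 13*l^2 + 8*l + 3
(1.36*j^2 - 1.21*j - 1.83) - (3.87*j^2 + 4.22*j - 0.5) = -2.51*j^2 - 5.43*j - 1.33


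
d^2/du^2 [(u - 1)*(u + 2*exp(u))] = 2*u*exp(u) + 2*exp(u) + 2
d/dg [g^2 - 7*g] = 2*g - 7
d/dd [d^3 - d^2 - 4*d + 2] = 3*d^2 - 2*d - 4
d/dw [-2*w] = -2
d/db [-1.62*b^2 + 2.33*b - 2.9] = 2.33 - 3.24*b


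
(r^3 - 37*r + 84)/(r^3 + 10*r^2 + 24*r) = (r^3 - 37*r + 84)/(r*(r^2 + 10*r + 24))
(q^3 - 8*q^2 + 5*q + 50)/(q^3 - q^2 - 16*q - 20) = (q - 5)/(q + 2)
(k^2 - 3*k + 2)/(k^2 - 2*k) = (k - 1)/k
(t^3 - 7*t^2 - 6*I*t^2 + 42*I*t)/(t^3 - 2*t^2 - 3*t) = (-t^2 + 7*t + 6*I*t - 42*I)/(-t^2 + 2*t + 3)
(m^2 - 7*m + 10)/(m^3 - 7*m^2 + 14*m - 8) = (m - 5)/(m^2 - 5*m + 4)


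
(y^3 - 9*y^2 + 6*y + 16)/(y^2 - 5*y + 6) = (y^2 - 7*y - 8)/(y - 3)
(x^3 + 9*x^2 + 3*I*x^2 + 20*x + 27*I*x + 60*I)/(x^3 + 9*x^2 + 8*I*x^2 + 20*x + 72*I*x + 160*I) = (x + 3*I)/(x + 8*I)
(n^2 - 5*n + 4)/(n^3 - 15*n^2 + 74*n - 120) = (n - 1)/(n^2 - 11*n + 30)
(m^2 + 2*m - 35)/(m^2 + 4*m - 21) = (m - 5)/(m - 3)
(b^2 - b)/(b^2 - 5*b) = (b - 1)/(b - 5)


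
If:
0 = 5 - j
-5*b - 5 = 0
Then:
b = -1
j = 5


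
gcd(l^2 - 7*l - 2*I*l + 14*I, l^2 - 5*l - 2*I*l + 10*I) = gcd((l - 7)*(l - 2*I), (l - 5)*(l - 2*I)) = l - 2*I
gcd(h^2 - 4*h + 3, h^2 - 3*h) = h - 3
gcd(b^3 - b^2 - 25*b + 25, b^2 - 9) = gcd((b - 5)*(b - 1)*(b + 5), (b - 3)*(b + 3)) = 1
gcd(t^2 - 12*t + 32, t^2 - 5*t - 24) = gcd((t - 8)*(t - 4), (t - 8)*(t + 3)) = t - 8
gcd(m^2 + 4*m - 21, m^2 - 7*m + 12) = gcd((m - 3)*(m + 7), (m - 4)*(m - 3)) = m - 3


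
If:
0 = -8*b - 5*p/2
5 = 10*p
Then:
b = -5/32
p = 1/2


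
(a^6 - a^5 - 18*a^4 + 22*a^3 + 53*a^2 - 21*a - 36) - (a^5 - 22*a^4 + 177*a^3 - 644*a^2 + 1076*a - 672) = a^6 - 2*a^5 + 4*a^4 - 155*a^3 + 697*a^2 - 1097*a + 636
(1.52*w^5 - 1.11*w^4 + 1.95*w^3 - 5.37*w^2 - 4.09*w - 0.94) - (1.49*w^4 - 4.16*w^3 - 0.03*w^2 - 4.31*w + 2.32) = 1.52*w^5 - 2.6*w^4 + 6.11*w^3 - 5.34*w^2 + 0.22*w - 3.26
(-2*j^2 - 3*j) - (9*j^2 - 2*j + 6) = -11*j^2 - j - 6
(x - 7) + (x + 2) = 2*x - 5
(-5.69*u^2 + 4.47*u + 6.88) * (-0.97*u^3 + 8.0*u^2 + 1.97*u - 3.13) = 5.5193*u^5 - 49.8559*u^4 + 17.8771*u^3 + 81.6556*u^2 - 0.4375*u - 21.5344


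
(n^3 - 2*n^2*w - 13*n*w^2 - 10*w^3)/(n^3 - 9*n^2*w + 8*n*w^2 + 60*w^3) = (-n - w)/(-n + 6*w)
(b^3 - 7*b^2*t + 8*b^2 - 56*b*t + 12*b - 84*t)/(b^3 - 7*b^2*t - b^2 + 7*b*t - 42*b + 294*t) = (b + 2)/(b - 7)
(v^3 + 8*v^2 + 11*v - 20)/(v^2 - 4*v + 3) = (v^2 + 9*v + 20)/(v - 3)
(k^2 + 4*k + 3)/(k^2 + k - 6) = (k + 1)/(k - 2)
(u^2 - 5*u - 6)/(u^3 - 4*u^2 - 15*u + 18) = (u + 1)/(u^2 + 2*u - 3)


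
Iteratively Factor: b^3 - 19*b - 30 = (b + 2)*(b^2 - 2*b - 15) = (b - 5)*(b + 2)*(b + 3)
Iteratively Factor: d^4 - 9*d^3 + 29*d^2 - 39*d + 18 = (d - 2)*(d^3 - 7*d^2 + 15*d - 9) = (d - 2)*(d - 1)*(d^2 - 6*d + 9) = (d - 3)*(d - 2)*(d - 1)*(d - 3)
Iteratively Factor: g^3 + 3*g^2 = (g)*(g^2 + 3*g) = g*(g + 3)*(g)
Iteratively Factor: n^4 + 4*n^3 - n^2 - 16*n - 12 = (n + 3)*(n^3 + n^2 - 4*n - 4) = (n + 1)*(n + 3)*(n^2 - 4) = (n + 1)*(n + 2)*(n + 3)*(n - 2)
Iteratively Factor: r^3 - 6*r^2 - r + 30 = (r - 3)*(r^2 - 3*r - 10) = (r - 5)*(r - 3)*(r + 2)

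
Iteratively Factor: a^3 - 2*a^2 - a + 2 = (a - 1)*(a^2 - a - 2) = (a - 2)*(a - 1)*(a + 1)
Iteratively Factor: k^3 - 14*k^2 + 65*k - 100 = (k - 4)*(k^2 - 10*k + 25) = (k - 5)*(k - 4)*(k - 5)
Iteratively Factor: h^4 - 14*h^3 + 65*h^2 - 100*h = (h - 5)*(h^3 - 9*h^2 + 20*h) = h*(h - 5)*(h^2 - 9*h + 20) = h*(h - 5)*(h - 4)*(h - 5)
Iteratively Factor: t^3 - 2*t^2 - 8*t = (t + 2)*(t^2 - 4*t) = t*(t + 2)*(t - 4)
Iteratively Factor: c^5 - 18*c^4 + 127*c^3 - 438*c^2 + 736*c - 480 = (c - 5)*(c^4 - 13*c^3 + 62*c^2 - 128*c + 96) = (c - 5)*(c - 4)*(c^3 - 9*c^2 + 26*c - 24) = (c - 5)*(c - 4)*(c - 2)*(c^2 - 7*c + 12) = (c - 5)*(c - 4)^2*(c - 2)*(c - 3)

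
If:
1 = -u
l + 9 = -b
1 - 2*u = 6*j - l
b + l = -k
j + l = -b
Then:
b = -60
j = 9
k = 9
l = 51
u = -1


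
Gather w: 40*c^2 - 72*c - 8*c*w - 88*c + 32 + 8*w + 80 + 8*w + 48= 40*c^2 - 160*c + w*(16 - 8*c) + 160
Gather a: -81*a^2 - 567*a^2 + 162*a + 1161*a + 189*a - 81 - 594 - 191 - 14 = -648*a^2 + 1512*a - 880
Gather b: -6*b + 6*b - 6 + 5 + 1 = 0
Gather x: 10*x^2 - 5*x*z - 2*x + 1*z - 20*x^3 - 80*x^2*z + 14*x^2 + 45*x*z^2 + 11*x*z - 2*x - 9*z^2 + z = -20*x^3 + x^2*(24 - 80*z) + x*(45*z^2 + 6*z - 4) - 9*z^2 + 2*z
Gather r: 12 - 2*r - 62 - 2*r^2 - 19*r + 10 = -2*r^2 - 21*r - 40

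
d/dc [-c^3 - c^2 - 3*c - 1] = -3*c^2 - 2*c - 3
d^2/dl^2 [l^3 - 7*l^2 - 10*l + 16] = 6*l - 14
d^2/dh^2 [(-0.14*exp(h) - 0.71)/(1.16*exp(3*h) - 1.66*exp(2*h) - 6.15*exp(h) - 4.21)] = (-0.753536*exp(6*h) - 7.789632*exp(5*h) + 10.658112*exp(4*h) - 5.15451600000001*exp(3*h) - 47.08095*exp(2*h) - 3.381541*exp(h) + 15.901591)*exp(h)/(1.560896*exp(9*h) - 6.701088*exp(8*h) - 15.236832*exp(7*h) + 49.485416*exp(6*h) + 129.422136*exp(5*h) - 42.954438*exp(4*h) - 428.807847*exp(3*h) - 565.964193*exp(2*h) - 327.009645*exp(h) - 74.618461)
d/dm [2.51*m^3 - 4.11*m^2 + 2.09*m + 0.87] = 7.53*m^2 - 8.22*m + 2.09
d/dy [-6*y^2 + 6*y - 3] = 6 - 12*y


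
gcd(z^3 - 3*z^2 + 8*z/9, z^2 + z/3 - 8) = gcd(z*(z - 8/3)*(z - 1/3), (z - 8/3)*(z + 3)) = z - 8/3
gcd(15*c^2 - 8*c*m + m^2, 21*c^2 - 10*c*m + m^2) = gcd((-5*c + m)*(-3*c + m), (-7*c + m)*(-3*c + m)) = 3*c - m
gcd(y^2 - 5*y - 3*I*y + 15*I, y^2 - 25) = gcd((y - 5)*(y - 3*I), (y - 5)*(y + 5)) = y - 5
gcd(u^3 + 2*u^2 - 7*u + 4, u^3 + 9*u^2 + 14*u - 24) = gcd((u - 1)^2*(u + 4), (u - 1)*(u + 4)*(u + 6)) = u^2 + 3*u - 4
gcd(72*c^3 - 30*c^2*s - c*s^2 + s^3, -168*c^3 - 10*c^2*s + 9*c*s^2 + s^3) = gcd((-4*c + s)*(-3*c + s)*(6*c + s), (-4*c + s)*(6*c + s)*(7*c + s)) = -24*c^2 + 2*c*s + s^2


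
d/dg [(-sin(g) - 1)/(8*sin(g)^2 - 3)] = (8*sin(g)^2 + 16*sin(g) + 3)*cos(g)/(8*sin(g)^2 - 3)^2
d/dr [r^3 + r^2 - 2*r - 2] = 3*r^2 + 2*r - 2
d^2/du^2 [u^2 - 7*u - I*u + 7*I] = 2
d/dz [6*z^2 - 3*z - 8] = 12*z - 3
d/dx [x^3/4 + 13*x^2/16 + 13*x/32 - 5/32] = 3*x^2/4 + 13*x/8 + 13/32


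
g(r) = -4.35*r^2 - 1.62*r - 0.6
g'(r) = -8.7*r - 1.62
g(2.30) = -27.34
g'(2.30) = -21.63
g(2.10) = -23.19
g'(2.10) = -19.89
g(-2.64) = -26.64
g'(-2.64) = 21.35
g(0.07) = -0.73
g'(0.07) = -2.23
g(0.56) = -2.87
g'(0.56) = -6.49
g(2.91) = -42.15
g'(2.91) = -26.94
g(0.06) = -0.71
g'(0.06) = -2.14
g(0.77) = -4.43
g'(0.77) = -8.32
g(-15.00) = -955.05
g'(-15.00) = 128.88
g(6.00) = -166.92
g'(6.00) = -53.82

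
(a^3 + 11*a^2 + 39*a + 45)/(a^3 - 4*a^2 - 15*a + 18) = (a^2 + 8*a + 15)/(a^2 - 7*a + 6)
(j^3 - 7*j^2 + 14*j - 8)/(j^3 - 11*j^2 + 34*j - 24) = (j - 2)/(j - 6)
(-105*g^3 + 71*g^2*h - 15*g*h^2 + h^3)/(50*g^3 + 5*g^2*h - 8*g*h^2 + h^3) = (-21*g^2 + 10*g*h - h^2)/(10*g^2 + 3*g*h - h^2)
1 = 1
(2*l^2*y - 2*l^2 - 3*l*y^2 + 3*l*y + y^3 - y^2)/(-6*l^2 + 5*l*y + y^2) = (-2*l*y + 2*l + y^2 - y)/(6*l + y)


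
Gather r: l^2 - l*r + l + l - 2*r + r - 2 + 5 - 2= l^2 + 2*l + r*(-l - 1) + 1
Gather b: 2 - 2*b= 2 - 2*b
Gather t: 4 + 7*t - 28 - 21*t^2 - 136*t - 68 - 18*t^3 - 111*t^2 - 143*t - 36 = -18*t^3 - 132*t^2 - 272*t - 128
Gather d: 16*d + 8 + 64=16*d + 72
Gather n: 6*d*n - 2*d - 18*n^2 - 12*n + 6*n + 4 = -2*d - 18*n^2 + n*(6*d - 6) + 4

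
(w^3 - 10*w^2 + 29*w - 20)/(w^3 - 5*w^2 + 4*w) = (w - 5)/w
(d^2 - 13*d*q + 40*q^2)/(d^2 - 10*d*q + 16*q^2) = (-d + 5*q)/(-d + 2*q)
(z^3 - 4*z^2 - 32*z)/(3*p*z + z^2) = (z^2 - 4*z - 32)/(3*p + z)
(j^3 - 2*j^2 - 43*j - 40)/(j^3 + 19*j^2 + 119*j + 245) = (j^2 - 7*j - 8)/(j^2 + 14*j + 49)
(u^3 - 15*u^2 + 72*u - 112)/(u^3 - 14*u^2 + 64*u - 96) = (u - 7)/(u - 6)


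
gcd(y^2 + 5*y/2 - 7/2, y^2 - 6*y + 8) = 1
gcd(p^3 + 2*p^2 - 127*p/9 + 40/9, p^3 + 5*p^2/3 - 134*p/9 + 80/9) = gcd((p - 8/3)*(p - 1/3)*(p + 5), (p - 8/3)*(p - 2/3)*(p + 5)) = p^2 + 7*p/3 - 40/3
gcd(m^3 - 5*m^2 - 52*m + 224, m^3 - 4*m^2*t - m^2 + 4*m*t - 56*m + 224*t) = m^2 - m - 56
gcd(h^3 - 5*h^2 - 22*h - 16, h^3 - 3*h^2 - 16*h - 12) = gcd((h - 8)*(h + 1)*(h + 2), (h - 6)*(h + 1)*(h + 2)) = h^2 + 3*h + 2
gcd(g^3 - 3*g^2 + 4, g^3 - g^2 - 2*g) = g^2 - g - 2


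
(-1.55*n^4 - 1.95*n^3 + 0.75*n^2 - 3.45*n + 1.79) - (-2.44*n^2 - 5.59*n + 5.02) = -1.55*n^4 - 1.95*n^3 + 3.19*n^2 + 2.14*n - 3.23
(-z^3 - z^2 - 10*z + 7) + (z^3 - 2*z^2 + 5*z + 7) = -3*z^2 - 5*z + 14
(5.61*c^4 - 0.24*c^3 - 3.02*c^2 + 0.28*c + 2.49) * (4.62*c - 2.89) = 25.9182*c^5 - 17.3217*c^4 - 13.2588*c^3 + 10.0214*c^2 + 10.6946*c - 7.1961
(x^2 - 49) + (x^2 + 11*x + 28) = 2*x^2 + 11*x - 21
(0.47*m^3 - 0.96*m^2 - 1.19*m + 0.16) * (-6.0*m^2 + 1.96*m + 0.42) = -2.82*m^5 + 6.6812*m^4 + 5.4558*m^3 - 3.6956*m^2 - 0.1862*m + 0.0672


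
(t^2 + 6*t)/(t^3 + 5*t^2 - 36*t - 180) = t/(t^2 - t - 30)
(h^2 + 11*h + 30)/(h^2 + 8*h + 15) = (h + 6)/(h + 3)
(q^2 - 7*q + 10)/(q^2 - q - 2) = (q - 5)/(q + 1)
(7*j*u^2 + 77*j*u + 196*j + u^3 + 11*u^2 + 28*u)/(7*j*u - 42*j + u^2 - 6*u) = (u^2 + 11*u + 28)/(u - 6)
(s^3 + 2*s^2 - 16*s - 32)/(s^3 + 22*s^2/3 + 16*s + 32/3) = 3*(s - 4)/(3*s + 4)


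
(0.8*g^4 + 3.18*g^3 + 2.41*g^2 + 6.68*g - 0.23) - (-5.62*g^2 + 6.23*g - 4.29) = 0.8*g^4 + 3.18*g^3 + 8.03*g^2 + 0.449999999999999*g + 4.06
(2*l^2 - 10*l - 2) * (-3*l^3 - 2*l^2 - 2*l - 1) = -6*l^5 + 26*l^4 + 22*l^3 + 22*l^2 + 14*l + 2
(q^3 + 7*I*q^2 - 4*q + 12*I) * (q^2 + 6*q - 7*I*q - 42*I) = q^5 + 6*q^4 + 45*q^3 + 270*q^2 + 40*I*q^2 + 84*q + 240*I*q + 504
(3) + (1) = 4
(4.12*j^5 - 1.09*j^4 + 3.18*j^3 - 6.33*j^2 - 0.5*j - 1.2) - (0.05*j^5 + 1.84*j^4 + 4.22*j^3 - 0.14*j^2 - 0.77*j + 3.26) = 4.07*j^5 - 2.93*j^4 - 1.04*j^3 - 6.19*j^2 + 0.27*j - 4.46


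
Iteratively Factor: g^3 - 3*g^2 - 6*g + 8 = (g - 1)*(g^2 - 2*g - 8) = (g - 1)*(g + 2)*(g - 4)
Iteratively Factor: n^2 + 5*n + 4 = (n + 4)*(n + 1)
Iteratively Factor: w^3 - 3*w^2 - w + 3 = (w - 1)*(w^2 - 2*w - 3) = (w - 1)*(w + 1)*(w - 3)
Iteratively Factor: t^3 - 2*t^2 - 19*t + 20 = (t + 4)*(t^2 - 6*t + 5) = (t - 1)*(t + 4)*(t - 5)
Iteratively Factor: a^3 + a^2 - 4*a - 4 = (a - 2)*(a^2 + 3*a + 2) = (a - 2)*(a + 1)*(a + 2)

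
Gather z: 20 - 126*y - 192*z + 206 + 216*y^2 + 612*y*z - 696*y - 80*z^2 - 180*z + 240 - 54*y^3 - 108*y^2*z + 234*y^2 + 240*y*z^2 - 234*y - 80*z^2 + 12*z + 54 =-54*y^3 + 450*y^2 - 1056*y + z^2*(240*y - 160) + z*(-108*y^2 + 612*y - 360) + 520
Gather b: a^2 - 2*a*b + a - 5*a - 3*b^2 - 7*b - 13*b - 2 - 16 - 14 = a^2 - 4*a - 3*b^2 + b*(-2*a - 20) - 32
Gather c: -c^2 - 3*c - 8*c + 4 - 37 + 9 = -c^2 - 11*c - 24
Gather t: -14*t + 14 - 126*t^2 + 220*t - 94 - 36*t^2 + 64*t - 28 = -162*t^2 + 270*t - 108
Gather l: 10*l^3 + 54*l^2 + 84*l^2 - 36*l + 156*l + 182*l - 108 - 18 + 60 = 10*l^3 + 138*l^2 + 302*l - 66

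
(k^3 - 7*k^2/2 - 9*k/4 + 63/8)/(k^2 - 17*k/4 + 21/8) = (4*k^2 - 9)/(4*k - 3)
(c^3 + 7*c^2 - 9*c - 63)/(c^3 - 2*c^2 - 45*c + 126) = (c + 3)/(c - 6)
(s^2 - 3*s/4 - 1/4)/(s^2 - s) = (s + 1/4)/s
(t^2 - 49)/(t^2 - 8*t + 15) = (t^2 - 49)/(t^2 - 8*t + 15)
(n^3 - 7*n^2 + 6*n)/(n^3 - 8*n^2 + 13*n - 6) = n/(n - 1)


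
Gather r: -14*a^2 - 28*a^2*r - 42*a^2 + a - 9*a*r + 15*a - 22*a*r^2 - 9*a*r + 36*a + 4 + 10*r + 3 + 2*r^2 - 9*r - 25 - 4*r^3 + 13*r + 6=-56*a^2 + 52*a - 4*r^3 + r^2*(2 - 22*a) + r*(-28*a^2 - 18*a + 14) - 12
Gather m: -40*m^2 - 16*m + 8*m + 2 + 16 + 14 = -40*m^2 - 8*m + 32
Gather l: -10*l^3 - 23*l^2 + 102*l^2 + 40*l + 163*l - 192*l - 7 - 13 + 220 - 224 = -10*l^3 + 79*l^2 + 11*l - 24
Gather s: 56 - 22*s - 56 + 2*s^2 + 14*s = 2*s^2 - 8*s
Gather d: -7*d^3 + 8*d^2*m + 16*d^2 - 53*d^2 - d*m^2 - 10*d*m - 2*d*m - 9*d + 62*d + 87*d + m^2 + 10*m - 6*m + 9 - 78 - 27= -7*d^3 + d^2*(8*m - 37) + d*(-m^2 - 12*m + 140) + m^2 + 4*m - 96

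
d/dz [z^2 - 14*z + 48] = 2*z - 14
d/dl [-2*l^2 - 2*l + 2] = -4*l - 2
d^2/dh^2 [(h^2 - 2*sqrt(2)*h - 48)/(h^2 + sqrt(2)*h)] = 6*(-sqrt(2)*h^3 - 48*h^2 - 48*sqrt(2)*h - 32)/(h^3*(h^3 + 3*sqrt(2)*h^2 + 6*h + 2*sqrt(2)))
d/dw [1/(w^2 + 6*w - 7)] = 2*(-w - 3)/(w^2 + 6*w - 7)^2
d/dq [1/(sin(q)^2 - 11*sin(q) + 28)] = (11 - 2*sin(q))*cos(q)/(sin(q)^2 - 11*sin(q) + 28)^2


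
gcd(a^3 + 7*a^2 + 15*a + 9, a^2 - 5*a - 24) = a + 3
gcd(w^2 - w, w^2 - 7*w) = w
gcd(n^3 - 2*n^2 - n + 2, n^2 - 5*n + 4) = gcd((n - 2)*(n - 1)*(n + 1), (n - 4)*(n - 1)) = n - 1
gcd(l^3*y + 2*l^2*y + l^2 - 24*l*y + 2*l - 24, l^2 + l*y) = 1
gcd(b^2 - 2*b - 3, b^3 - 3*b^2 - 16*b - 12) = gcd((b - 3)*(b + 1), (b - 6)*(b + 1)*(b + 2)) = b + 1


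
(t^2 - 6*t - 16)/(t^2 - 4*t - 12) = (t - 8)/(t - 6)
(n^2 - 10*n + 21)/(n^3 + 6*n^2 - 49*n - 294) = (n - 3)/(n^2 + 13*n + 42)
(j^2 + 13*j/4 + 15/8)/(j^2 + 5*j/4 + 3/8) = (2*j + 5)/(2*j + 1)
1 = 1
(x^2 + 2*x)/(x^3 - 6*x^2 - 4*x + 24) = x/(x^2 - 8*x + 12)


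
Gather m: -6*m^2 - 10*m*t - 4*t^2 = -6*m^2 - 10*m*t - 4*t^2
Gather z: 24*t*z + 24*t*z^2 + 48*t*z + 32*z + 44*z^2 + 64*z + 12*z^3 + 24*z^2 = 12*z^3 + z^2*(24*t + 68) + z*(72*t + 96)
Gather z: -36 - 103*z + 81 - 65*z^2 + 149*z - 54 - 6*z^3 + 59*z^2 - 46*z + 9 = -6*z^3 - 6*z^2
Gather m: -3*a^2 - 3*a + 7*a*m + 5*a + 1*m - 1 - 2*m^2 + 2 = -3*a^2 + 2*a - 2*m^2 + m*(7*a + 1) + 1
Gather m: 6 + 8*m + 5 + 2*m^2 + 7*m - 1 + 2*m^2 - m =4*m^2 + 14*m + 10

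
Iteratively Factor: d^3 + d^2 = (d)*(d^2 + d) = d*(d + 1)*(d)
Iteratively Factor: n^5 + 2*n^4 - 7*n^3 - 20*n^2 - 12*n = (n + 2)*(n^4 - 7*n^2 - 6*n) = (n + 1)*(n + 2)*(n^3 - n^2 - 6*n) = (n + 1)*(n + 2)^2*(n^2 - 3*n) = n*(n + 1)*(n + 2)^2*(n - 3)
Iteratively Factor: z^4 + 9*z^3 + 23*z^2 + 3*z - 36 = (z + 3)*(z^3 + 6*z^2 + 5*z - 12) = (z - 1)*(z + 3)*(z^2 + 7*z + 12) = (z - 1)*(z + 3)*(z + 4)*(z + 3)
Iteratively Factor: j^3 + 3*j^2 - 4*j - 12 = (j - 2)*(j^2 + 5*j + 6) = (j - 2)*(j + 2)*(j + 3)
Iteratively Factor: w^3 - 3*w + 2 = (w - 1)*(w^2 + w - 2) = (w - 1)*(w + 2)*(w - 1)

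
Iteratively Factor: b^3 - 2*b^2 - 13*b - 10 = (b - 5)*(b^2 + 3*b + 2) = (b - 5)*(b + 1)*(b + 2)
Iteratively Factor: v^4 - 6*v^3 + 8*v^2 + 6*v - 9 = (v + 1)*(v^3 - 7*v^2 + 15*v - 9) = (v - 3)*(v + 1)*(v^2 - 4*v + 3) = (v - 3)^2*(v + 1)*(v - 1)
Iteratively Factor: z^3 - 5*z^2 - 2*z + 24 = (z - 3)*(z^2 - 2*z - 8) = (z - 3)*(z + 2)*(z - 4)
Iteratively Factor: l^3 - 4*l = (l)*(l^2 - 4) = l*(l - 2)*(l + 2)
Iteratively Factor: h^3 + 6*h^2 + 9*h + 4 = (h + 1)*(h^2 + 5*h + 4) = (h + 1)*(h + 4)*(h + 1)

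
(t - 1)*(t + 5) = t^2 + 4*t - 5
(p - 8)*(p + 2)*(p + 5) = p^3 - p^2 - 46*p - 80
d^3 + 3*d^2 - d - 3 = (d - 1)*(d + 1)*(d + 3)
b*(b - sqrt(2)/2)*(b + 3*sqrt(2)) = b^3 + 5*sqrt(2)*b^2/2 - 3*b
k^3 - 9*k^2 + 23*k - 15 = (k - 5)*(k - 3)*(k - 1)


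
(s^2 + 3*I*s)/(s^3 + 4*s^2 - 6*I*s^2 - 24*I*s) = (s + 3*I)/(s^2 + s*(4 - 6*I) - 24*I)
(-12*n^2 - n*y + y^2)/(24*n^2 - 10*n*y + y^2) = (3*n + y)/(-6*n + y)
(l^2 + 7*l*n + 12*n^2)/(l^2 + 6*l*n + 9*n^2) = (l + 4*n)/(l + 3*n)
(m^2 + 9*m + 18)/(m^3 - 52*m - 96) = (m + 3)/(m^2 - 6*m - 16)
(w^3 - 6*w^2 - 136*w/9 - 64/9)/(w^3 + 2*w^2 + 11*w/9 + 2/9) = (3*w^2 - 20*w - 32)/(3*w^2 + 4*w + 1)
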